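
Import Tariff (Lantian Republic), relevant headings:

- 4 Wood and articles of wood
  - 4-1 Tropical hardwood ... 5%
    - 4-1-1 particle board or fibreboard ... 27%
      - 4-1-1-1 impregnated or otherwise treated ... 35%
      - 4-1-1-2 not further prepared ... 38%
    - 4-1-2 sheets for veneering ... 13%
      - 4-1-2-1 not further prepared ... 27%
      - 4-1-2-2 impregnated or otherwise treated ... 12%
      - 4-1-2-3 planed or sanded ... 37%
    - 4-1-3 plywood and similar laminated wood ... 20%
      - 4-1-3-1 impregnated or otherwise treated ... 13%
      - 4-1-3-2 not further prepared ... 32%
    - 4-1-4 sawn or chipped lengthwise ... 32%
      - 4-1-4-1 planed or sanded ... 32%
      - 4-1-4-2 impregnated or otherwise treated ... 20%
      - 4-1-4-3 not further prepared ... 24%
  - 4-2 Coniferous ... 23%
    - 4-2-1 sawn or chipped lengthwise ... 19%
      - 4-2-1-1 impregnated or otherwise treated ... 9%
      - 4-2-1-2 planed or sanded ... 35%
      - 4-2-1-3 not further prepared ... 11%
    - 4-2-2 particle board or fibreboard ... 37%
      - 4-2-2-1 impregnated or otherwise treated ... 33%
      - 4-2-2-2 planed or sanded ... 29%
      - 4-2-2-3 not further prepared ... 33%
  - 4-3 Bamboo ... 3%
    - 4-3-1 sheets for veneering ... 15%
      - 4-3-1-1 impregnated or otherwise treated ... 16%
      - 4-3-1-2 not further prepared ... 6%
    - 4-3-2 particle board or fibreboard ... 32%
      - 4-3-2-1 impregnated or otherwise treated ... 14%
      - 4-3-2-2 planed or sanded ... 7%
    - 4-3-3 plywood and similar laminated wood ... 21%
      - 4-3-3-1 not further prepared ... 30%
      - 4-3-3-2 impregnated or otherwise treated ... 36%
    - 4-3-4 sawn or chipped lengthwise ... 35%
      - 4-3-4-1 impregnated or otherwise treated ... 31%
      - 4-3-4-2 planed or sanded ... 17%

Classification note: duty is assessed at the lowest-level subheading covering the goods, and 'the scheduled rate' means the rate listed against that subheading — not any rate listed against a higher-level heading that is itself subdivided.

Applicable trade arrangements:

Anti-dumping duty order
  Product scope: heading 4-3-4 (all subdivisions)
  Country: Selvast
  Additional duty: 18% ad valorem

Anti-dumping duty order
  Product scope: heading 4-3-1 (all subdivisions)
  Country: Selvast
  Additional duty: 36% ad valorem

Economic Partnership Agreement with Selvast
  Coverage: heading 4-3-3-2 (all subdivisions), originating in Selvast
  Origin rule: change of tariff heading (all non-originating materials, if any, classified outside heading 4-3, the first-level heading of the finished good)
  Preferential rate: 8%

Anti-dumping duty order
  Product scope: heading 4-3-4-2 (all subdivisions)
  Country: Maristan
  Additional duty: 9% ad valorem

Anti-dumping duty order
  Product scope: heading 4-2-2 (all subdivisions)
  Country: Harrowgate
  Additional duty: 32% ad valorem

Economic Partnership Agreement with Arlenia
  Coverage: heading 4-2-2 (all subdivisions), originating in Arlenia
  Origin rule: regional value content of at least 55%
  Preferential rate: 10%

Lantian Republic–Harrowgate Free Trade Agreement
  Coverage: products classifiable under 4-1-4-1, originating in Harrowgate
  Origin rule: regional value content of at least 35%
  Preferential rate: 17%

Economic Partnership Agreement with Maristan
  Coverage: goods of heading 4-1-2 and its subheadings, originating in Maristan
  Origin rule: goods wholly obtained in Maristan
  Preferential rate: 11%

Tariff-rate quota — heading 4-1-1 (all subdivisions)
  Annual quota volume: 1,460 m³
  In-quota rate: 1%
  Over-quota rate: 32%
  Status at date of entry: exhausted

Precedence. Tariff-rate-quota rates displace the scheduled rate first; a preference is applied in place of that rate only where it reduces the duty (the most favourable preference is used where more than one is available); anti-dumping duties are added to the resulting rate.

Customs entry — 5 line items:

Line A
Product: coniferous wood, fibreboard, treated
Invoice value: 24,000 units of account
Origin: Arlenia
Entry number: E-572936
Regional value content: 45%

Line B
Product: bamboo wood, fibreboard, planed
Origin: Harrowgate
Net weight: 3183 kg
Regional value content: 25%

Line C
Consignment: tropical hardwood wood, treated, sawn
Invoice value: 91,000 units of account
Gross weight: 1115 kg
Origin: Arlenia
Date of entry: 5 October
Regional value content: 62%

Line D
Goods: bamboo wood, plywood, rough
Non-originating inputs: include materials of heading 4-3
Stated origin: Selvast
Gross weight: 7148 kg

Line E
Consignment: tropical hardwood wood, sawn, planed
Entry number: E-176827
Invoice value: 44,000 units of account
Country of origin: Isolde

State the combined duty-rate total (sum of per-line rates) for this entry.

Line A: coniferous → 4-2; fibreboard → 4-2-2; treated → 4-2-2-1. Scheduled 33%. Arlenia agreement on 4-2-2: RVC < 55%. → 33%.
Line B: bamboo → 4-3; fibreboard → 4-3-2; planed → 4-3-2-2. Scheduled 7%. Harrowgate agreement on 4-1-4-1: 4-3-2-2 not covered. → 7%.
Line C: tropical hardwood → 4-1; sawn → 4-1-4; treated → 4-1-4-2. Scheduled 20%. Arlenia agreement on 4-2-2: 4-1-4-2 not covered. → 20%.
Line D: bamboo → 4-3; plywood → 4-3-3; rough → 4-3-3-1. Scheduled 30%. Selvast agreement on 4-3-3-2: 4-3-3-1 not covered. → 30%.
Line E: tropical hardwood → 4-1; sawn → 4-1-4; planed → 4-1-4-1. Scheduled 32%. No special measure applies. → 32%.
Sum: 33% + 7% + 20% + 30% + 32% = 122%.

122%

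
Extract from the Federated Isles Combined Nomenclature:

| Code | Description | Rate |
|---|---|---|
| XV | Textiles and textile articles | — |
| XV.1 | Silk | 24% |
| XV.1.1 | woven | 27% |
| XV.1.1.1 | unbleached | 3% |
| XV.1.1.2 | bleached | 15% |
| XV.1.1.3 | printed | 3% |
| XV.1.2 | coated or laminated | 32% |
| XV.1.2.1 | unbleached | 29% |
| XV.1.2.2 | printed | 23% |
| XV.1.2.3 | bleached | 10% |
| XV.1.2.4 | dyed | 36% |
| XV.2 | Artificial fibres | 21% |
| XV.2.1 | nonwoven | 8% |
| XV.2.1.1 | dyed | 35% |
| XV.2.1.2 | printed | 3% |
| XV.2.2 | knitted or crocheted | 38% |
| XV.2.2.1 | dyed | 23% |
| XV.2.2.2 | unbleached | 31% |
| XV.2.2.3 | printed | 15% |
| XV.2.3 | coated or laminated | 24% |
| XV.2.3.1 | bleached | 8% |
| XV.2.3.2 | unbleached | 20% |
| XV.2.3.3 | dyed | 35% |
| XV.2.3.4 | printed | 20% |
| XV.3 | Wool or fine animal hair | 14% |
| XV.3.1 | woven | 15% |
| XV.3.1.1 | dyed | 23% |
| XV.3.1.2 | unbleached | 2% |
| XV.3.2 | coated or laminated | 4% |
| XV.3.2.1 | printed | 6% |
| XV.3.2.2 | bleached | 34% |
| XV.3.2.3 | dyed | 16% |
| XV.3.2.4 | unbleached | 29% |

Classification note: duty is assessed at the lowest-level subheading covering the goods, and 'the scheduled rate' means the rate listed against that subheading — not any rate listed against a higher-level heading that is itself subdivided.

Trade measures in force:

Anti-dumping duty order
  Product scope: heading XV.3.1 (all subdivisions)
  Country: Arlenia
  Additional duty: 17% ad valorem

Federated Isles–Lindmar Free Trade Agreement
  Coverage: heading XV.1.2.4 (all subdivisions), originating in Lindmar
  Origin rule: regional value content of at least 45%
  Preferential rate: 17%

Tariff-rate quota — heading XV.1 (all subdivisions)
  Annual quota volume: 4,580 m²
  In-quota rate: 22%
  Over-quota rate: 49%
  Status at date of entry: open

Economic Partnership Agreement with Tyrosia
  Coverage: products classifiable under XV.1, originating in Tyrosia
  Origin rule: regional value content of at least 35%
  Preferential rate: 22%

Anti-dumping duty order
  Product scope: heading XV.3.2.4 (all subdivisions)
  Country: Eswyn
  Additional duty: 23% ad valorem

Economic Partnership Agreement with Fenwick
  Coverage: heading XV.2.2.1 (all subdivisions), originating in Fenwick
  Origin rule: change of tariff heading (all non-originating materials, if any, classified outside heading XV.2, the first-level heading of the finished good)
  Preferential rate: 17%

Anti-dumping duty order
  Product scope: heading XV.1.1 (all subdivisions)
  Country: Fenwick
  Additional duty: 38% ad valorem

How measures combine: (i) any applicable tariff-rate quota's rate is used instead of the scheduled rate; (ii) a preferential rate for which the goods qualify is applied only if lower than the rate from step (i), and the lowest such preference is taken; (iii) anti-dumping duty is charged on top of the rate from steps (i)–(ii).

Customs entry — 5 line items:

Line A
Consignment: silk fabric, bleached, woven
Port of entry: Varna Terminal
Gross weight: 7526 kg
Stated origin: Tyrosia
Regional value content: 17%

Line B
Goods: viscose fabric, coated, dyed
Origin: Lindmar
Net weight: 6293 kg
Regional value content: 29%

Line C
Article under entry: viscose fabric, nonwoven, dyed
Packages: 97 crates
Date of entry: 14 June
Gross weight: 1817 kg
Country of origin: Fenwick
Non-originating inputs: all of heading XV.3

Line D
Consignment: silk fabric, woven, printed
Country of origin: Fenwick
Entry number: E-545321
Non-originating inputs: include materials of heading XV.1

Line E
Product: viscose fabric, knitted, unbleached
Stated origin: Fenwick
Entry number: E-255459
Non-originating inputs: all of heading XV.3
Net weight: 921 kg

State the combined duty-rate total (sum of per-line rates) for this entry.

Line A: silk → XV.1; woven → XV.1.1; bleached → XV.1.1.2. Scheduled 15%. quota on XV.1 open → in-quota 22%; Tyrosia agreement on XV.1: RVC < 35%. → 22%.
Line B: viscose → XV.2; coated → XV.2.3; dyed → XV.2.3.3. Scheduled 35%. Lindmar agreement on XV.1.2.4: XV.2.3.3 not covered. → 35%.
Line C: viscose → XV.2; nonwoven → XV.2.1; dyed → XV.2.1.1. Scheduled 35%. Fenwick agreement on XV.2.2.1: XV.2.1.1 not covered. → 35%.
Line D: silk → XV.1; woven → XV.1.1; printed → XV.1.1.3. Scheduled 3%. quota on XV.1 open → in-quota 22%; Fenwick agreement on XV.2.2.1: XV.1.1.3 not covered; anti-dumping (Fenwick, XV.1.1): +38%; total 22% + 38% = 60%. → 60%.
Line E: viscose → XV.2; knitted → XV.2.2; unbleached → XV.2.2.2. Scheduled 31%. Fenwick agreement on XV.2.2.1: XV.2.2.2 not covered. → 31%.
Sum: 22% + 35% + 35% + 60% + 31% = 183%.

183%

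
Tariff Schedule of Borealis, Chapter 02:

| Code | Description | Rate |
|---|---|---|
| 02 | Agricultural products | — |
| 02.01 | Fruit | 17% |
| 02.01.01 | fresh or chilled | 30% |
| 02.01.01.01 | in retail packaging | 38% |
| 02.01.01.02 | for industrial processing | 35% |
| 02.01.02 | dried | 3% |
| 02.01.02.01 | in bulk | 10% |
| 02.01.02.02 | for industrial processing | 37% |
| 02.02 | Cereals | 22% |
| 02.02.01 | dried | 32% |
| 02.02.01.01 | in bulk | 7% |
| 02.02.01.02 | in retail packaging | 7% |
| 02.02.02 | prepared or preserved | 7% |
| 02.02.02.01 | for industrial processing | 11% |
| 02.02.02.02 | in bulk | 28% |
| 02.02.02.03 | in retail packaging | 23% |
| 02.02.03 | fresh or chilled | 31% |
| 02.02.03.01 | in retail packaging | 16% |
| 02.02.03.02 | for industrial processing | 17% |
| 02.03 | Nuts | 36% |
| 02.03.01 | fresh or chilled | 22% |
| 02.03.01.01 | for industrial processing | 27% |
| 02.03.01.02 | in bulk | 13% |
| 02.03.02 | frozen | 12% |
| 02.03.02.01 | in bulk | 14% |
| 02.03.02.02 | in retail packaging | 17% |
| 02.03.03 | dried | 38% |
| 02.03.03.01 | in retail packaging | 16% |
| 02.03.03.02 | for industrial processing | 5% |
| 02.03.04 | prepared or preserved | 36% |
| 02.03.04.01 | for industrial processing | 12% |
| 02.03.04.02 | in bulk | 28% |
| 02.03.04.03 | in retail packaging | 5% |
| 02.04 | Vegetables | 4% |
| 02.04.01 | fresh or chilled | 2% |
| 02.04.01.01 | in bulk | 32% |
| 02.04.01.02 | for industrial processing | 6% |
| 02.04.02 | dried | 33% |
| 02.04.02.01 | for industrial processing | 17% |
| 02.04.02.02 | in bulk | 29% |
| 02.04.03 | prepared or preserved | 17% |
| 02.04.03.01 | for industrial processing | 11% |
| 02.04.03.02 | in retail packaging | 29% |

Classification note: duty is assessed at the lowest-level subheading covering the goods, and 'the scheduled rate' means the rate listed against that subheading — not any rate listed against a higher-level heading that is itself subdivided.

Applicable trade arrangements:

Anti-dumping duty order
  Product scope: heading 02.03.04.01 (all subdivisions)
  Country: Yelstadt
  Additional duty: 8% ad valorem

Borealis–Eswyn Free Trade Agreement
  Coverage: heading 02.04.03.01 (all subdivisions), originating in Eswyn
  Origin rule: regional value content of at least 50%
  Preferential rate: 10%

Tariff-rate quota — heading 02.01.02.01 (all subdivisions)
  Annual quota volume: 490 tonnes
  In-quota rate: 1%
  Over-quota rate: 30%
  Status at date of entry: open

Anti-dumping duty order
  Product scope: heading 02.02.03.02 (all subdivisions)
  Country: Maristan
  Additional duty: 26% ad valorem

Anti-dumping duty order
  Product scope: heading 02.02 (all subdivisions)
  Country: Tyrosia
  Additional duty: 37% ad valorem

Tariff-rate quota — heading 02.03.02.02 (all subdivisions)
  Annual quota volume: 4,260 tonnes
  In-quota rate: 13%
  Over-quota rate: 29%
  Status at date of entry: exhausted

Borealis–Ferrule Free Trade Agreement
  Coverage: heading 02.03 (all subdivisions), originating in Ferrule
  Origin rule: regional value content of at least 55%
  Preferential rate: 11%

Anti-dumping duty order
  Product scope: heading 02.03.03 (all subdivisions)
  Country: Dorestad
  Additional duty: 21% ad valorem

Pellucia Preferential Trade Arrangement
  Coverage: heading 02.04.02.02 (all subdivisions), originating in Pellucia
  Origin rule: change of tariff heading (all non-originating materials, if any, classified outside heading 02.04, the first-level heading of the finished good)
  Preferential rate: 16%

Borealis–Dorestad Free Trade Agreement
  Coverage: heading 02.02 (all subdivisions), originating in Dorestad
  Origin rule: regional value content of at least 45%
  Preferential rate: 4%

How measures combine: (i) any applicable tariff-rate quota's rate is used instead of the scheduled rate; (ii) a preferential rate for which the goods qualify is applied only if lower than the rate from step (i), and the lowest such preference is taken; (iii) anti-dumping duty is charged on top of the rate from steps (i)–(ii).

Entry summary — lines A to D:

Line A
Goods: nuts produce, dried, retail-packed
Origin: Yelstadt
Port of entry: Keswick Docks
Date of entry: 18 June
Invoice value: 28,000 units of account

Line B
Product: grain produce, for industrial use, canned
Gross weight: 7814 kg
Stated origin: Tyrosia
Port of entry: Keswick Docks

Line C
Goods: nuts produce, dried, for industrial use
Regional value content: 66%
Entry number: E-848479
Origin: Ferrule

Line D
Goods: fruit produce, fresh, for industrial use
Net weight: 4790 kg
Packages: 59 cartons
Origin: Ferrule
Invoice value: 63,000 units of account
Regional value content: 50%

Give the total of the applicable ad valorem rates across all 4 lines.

Line A: nuts → 02.03; dried → 02.03.03; retail-packed → 02.03.03.01. Scheduled 16%. No special measure applies. → 16%.
Line B: grain → 02.02; canned → 02.02.02; for industrial use → 02.02.02.01. Scheduled 11%. anti-dumping (Tyrosia, 02.02): +37%; total 11% + 37% = 48%. → 48%.
Line C: nuts → 02.03; dried → 02.03.03; for industrial use → 02.03.03.02. Scheduled 5%. Ferrule agreement on 02.03: RVC ≥ 55% → 11% available; preference 11% not lower than 5% → no reduction. → 5%.
Line D: fruit → 02.01; fresh → 02.01.01; for industrial use → 02.01.01.02. Scheduled 35%. Ferrule agreement on 02.03: 02.01.01.02 not covered. → 35%.
Sum: 16% + 48% + 5% + 35% = 104%.

104%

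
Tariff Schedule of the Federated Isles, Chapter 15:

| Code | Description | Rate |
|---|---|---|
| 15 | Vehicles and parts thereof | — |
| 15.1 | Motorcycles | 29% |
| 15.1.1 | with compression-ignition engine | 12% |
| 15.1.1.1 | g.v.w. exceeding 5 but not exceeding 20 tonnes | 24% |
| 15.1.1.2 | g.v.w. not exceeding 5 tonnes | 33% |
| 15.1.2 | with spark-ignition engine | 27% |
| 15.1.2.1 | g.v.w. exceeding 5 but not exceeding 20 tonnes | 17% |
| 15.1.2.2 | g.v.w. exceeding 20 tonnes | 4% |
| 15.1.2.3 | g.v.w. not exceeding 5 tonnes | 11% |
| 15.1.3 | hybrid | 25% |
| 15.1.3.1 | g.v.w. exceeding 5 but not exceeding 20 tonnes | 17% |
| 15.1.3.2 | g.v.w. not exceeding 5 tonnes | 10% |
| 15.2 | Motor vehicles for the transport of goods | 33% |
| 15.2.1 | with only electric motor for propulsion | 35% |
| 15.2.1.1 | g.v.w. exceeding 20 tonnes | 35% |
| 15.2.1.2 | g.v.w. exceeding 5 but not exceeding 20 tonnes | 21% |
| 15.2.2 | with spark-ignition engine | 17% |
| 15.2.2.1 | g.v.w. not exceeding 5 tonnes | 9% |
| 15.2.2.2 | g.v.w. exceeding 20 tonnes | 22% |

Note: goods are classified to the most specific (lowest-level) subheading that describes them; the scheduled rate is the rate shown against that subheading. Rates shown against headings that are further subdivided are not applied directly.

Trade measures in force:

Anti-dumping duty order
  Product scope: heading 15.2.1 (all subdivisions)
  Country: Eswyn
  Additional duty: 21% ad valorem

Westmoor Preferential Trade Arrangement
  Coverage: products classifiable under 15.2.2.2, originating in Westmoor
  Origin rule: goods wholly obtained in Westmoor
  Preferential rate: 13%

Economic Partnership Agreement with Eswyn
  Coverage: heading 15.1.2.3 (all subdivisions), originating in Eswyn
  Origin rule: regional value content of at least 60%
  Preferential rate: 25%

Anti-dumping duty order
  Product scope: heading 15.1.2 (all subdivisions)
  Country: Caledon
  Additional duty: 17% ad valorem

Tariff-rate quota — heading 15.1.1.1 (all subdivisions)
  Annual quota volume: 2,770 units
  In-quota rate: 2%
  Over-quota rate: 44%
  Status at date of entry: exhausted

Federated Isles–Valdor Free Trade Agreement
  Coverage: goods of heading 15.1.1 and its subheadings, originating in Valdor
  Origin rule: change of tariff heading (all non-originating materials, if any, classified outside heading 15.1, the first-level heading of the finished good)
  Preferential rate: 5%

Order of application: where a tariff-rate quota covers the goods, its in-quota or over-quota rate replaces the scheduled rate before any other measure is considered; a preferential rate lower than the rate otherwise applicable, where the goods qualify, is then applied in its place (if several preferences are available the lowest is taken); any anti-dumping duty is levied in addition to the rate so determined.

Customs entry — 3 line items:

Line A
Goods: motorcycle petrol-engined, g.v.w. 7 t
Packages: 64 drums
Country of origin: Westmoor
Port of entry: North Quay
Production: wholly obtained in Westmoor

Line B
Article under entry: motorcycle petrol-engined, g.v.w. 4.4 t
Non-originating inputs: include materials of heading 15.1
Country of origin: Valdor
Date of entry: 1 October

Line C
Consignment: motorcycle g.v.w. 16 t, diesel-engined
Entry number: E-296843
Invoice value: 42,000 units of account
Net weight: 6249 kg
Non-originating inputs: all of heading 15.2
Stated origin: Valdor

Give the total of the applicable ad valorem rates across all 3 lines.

33%

Line A: motorcycle → 15.1; petrol-engined → 15.1.2; g.v.w. 7 t → 15.1.2.1. Scheduled 17%. Westmoor agreement on 15.2.2.2: 15.1.2.1 not covered. → 17%.
Line B: motorcycle → 15.1; petrol-engined → 15.1.2; g.v.w. 4.4 t → 15.1.2.3. Scheduled 11%. Valdor agreement on 15.1.1: 15.1.2.3 not covered. → 11%.
Line C: motorcycle → 15.1; diesel-engined → 15.1.1; g.v.w. 16 t → 15.1.1.1. Scheduled 24%. quota on 15.1.1.1 exhausted → over-quota 44%; Valdor agreement on 15.1.1: CTH met → 5% available; preferential 5%. → 5%.
Sum: 17% + 11% + 5% = 33%.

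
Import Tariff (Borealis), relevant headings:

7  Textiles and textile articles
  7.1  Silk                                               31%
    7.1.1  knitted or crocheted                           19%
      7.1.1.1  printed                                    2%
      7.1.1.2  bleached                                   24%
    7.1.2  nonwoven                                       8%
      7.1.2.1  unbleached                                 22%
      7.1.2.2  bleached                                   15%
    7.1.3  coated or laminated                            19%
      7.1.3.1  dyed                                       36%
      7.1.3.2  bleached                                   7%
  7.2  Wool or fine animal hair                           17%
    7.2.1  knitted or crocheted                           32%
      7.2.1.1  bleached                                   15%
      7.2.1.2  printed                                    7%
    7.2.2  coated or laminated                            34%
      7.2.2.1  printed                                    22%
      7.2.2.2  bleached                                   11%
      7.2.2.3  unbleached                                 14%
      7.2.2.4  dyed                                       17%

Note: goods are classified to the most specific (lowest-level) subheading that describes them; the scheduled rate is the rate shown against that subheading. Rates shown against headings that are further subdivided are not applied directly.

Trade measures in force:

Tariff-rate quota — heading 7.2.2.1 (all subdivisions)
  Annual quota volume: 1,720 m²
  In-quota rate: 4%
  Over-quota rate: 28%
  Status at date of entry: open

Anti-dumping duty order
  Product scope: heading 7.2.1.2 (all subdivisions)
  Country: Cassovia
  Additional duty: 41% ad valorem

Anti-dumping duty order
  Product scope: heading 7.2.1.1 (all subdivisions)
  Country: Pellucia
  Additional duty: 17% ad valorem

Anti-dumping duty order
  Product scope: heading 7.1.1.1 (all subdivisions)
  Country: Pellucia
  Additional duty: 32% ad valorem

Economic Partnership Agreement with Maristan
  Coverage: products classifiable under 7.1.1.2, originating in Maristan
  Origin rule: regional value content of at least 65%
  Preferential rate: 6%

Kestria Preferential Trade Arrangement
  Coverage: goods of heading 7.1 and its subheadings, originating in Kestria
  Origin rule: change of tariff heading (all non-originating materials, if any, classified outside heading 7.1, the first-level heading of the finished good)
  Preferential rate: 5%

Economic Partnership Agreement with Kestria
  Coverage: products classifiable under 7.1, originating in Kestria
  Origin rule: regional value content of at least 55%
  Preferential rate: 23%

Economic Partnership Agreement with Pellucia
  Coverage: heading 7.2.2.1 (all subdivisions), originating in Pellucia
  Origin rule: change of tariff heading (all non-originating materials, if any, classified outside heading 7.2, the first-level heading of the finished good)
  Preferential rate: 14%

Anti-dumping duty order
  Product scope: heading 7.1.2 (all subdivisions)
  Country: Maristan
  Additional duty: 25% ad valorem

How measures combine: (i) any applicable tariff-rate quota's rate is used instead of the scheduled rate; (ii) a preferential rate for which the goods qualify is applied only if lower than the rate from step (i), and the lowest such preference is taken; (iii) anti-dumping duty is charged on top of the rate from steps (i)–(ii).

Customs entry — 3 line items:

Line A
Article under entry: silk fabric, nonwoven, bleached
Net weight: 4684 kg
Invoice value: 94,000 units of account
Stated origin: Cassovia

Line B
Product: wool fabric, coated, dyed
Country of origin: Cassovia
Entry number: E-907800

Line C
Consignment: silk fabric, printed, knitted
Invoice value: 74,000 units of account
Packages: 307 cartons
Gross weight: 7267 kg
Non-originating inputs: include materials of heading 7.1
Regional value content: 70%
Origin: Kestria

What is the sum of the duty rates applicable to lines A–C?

Line A: silk → 7.1; nonwoven → 7.1.2; bleached → 7.1.2.2. Scheduled 15%. No special measure applies. → 15%.
Line B: wool → 7.2; coated → 7.2.2; dyed → 7.2.2.4. Scheduled 17%. No special measure applies. → 17%.
Line C: silk → 7.1; knitted → 7.1.1; printed → 7.1.1.1. Scheduled 2%. Kestria agreement on 7.1: CTH not met; Kestria agreement on 7.1: RVC ≥ 55% → 23% available; preference 23% not lower than 2% → no reduction. → 2%.
Sum: 15% + 17% + 2% = 34%.

34%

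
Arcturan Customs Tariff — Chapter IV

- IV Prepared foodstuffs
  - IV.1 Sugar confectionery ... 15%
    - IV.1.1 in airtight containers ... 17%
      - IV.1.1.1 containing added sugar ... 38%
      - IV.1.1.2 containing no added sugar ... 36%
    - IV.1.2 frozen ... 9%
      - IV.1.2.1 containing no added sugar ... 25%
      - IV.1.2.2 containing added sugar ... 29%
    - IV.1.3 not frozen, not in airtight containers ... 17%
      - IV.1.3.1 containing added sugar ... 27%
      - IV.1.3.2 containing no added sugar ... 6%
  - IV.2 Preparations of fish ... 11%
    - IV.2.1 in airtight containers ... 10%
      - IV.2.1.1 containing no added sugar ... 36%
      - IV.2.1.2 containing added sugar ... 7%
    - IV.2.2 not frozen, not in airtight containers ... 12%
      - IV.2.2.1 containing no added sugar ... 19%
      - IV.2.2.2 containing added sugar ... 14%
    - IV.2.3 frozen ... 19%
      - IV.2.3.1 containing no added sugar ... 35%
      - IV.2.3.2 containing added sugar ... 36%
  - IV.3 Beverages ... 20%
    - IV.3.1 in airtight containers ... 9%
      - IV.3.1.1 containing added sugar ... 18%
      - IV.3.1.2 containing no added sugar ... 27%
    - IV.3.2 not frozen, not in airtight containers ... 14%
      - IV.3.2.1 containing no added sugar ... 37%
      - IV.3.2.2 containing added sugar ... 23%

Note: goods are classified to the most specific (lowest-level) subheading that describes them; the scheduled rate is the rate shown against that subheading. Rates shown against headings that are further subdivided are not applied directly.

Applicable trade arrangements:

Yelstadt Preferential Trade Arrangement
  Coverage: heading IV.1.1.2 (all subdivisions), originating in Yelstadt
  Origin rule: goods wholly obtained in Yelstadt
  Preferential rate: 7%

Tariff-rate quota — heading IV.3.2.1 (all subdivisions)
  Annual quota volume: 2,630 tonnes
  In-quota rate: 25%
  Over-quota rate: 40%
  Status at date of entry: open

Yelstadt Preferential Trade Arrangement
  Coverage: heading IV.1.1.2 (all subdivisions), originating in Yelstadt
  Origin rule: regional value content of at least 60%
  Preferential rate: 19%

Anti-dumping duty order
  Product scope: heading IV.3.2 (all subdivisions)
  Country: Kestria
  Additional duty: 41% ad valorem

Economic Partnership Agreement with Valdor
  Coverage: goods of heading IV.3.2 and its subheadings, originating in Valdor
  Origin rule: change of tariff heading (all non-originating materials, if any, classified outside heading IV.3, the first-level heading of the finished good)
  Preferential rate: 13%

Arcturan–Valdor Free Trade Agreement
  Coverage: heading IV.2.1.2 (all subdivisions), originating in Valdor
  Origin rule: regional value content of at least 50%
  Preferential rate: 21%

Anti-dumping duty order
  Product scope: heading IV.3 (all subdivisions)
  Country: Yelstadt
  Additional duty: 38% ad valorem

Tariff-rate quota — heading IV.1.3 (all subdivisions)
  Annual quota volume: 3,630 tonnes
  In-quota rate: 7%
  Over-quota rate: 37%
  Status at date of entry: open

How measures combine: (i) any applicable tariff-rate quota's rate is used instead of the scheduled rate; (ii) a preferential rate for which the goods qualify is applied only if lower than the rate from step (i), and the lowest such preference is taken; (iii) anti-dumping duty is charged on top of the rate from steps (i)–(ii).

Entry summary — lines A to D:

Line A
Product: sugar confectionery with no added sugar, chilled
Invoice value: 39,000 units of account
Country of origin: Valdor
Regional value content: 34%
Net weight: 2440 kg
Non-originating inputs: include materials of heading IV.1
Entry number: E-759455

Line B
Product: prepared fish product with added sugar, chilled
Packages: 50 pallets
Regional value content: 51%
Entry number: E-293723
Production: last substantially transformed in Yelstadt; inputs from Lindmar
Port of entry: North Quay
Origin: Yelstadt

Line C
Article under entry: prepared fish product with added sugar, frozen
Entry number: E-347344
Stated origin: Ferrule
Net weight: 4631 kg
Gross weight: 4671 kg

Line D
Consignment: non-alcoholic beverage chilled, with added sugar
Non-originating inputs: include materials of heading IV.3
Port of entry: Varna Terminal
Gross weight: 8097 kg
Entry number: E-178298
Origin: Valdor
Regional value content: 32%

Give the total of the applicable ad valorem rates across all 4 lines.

80%

Line A: sugar confectionery → IV.1; chilled → IV.1.3; with no added sugar → IV.1.3.2. Scheduled 6%. quota on IV.1.3 open → in-quota 7%; Valdor agreement on IV.3.2: IV.1.3.2 not covered; Valdor agreement on IV.2.1.2: IV.1.3.2 not covered. → 7%.
Line B: prepared fish product → IV.2; chilled → IV.2.2; with added sugar → IV.2.2.2. Scheduled 14%. Yelstadt agreement on IV.1.1.2: IV.2.2.2 not covered; Yelstadt agreement on IV.1.1.2: IV.2.2.2 not covered. → 14%.
Line C: prepared fish product → IV.2; frozen → IV.2.3; with added sugar → IV.2.3.2. Scheduled 36%. No special measure applies. → 36%.
Line D: non-alcoholic beverage → IV.3; chilled → IV.3.2; with added sugar → IV.3.2.2. Scheduled 23%. Valdor agreement on IV.3.2: CTH not met; Valdor agreement on IV.2.1.2: IV.3.2.2 not covered. → 23%.
Sum: 7% + 14% + 36% + 23% = 80%.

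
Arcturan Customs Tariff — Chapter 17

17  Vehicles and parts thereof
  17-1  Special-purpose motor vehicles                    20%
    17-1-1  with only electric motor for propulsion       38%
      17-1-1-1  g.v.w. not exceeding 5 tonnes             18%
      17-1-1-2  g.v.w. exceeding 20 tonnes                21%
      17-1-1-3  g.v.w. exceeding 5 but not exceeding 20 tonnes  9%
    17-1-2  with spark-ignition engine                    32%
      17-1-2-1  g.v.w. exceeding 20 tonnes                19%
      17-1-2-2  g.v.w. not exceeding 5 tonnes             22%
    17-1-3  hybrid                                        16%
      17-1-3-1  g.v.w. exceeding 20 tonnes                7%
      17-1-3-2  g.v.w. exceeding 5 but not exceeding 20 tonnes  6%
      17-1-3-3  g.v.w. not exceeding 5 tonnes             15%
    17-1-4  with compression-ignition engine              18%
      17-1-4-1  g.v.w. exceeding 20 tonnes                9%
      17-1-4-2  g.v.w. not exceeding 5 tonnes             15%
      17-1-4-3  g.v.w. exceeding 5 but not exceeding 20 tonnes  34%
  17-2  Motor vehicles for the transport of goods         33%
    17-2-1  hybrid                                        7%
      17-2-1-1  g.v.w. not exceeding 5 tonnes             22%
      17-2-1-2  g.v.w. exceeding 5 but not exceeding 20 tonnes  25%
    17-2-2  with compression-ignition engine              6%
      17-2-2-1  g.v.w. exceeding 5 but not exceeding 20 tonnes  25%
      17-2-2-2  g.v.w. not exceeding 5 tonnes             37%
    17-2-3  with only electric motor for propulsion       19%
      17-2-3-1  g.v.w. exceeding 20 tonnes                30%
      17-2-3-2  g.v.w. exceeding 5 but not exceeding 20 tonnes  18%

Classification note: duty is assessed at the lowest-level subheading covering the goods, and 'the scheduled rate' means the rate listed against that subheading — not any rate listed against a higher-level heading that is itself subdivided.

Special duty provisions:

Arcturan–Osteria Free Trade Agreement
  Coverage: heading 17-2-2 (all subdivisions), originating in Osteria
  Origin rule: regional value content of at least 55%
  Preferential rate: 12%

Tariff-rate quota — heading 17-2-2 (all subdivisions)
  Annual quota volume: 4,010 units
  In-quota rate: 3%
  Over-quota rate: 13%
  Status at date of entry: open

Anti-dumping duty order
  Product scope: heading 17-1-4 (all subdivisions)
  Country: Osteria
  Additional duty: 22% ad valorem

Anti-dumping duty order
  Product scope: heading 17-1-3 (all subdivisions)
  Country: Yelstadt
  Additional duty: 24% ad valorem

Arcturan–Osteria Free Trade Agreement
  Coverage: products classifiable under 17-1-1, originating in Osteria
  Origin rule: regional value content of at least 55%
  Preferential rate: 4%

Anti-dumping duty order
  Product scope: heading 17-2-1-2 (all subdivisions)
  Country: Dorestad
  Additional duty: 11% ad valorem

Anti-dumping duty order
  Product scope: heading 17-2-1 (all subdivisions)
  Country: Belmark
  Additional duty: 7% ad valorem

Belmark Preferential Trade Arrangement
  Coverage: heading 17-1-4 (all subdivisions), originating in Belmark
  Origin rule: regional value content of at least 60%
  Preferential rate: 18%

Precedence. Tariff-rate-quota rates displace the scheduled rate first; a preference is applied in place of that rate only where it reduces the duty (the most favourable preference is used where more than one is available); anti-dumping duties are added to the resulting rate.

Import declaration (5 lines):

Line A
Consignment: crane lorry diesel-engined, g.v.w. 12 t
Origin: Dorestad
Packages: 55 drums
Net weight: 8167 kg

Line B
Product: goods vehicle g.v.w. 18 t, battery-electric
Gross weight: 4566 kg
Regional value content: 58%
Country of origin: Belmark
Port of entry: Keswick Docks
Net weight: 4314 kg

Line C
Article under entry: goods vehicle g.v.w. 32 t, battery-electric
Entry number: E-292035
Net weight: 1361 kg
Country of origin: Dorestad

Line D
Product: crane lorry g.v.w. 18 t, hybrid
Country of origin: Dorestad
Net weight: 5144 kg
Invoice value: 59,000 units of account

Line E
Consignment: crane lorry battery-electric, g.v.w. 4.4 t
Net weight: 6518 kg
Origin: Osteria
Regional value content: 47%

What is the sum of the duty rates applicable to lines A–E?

106%

Line A: crane lorry → 17-1; diesel-engined → 17-1-4; g.v.w. 12 t → 17-1-4-3. Scheduled 34%. No special measure applies. → 34%.
Line B: goods vehicle → 17-2; battery-electric → 17-2-3; g.v.w. 18 t → 17-2-3-2. Scheduled 18%. Belmark agreement on 17-1-4: 17-2-3-2 not covered. → 18%.
Line C: goods vehicle → 17-2; battery-electric → 17-2-3; g.v.w. 32 t → 17-2-3-1. Scheduled 30%. No special measure applies. → 30%.
Line D: crane lorry → 17-1; hybrid → 17-1-3; g.v.w. 18 t → 17-1-3-2. Scheduled 6%. No special measure applies. → 6%.
Line E: crane lorry → 17-1; battery-electric → 17-1-1; g.v.w. 4.4 t → 17-1-1-1. Scheduled 18%. Osteria agreement on 17-2-2: 17-1-1-1 not covered; Osteria agreement on 17-1-1: RVC < 55%. → 18%.
Sum: 34% + 18% + 30% + 6% + 18% = 106%.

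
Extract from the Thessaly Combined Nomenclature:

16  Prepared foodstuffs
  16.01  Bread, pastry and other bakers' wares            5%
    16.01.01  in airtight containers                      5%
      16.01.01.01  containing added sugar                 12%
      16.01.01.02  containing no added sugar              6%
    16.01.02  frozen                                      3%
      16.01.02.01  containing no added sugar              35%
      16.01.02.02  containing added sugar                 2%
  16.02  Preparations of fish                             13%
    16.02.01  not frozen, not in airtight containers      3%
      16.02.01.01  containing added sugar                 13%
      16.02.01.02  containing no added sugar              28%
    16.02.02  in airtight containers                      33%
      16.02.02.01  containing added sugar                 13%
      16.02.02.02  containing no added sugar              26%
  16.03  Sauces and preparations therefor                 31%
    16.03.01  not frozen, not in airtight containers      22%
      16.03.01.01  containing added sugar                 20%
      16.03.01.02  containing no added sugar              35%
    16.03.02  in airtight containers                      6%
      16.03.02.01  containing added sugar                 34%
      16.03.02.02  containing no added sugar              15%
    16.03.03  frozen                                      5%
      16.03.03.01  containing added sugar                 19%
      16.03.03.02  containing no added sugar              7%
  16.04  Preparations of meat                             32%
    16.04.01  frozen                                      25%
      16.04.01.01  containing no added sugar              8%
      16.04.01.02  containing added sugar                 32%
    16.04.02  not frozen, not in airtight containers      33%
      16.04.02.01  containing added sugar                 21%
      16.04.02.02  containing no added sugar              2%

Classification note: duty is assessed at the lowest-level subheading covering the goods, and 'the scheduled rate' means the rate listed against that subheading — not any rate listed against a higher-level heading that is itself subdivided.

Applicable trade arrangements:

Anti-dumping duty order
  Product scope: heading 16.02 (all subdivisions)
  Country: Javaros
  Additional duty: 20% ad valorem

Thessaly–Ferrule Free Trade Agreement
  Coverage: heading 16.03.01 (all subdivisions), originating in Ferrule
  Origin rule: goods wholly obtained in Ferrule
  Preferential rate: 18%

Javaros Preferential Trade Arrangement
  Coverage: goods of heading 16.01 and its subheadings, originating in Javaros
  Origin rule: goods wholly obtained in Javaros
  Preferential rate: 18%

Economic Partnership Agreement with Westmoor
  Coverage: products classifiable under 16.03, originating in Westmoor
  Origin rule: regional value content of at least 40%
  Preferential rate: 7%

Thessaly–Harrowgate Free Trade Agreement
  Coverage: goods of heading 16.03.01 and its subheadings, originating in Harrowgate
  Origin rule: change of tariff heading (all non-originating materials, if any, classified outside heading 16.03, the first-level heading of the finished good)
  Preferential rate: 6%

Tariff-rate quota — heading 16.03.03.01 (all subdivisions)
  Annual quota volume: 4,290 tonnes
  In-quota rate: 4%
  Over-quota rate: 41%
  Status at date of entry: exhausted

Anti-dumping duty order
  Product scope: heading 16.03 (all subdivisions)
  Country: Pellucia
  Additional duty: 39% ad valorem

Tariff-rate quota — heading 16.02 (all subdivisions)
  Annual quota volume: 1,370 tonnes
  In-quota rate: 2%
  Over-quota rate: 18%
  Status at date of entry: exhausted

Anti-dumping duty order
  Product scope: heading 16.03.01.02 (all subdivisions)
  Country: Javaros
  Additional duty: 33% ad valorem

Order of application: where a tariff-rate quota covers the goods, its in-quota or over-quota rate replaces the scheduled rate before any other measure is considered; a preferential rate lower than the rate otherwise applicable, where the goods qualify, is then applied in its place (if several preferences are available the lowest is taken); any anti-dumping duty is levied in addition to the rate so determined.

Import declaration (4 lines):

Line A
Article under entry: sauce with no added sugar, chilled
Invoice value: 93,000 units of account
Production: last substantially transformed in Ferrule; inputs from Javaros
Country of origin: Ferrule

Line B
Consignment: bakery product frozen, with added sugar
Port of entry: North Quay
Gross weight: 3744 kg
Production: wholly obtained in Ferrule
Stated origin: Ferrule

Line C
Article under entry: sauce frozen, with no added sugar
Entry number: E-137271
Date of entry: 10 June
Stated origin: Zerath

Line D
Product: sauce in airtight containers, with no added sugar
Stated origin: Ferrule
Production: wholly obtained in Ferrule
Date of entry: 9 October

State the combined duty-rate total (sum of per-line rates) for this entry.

Line A: sauce → 16.03; chilled → 16.03.01; with no added sugar → 16.03.01.02. Scheduled 35%. Ferrule agreement on 16.03.01: not wholly obtained. → 35%.
Line B: bakery product → 16.01; frozen → 16.01.02; with added sugar → 16.01.02.02. Scheduled 2%. Ferrule agreement on 16.03.01: 16.01.02.02 not covered. → 2%.
Line C: sauce → 16.03; frozen → 16.03.03; with no added sugar → 16.03.03.02. Scheduled 7%. No special measure applies. → 7%.
Line D: sauce → 16.03; in airtight containers → 16.03.02; with no added sugar → 16.03.02.02. Scheduled 15%. Ferrule agreement on 16.03.01: 16.03.02.02 not covered. → 15%.
Sum: 35% + 2% + 7% + 15% = 59%.

59%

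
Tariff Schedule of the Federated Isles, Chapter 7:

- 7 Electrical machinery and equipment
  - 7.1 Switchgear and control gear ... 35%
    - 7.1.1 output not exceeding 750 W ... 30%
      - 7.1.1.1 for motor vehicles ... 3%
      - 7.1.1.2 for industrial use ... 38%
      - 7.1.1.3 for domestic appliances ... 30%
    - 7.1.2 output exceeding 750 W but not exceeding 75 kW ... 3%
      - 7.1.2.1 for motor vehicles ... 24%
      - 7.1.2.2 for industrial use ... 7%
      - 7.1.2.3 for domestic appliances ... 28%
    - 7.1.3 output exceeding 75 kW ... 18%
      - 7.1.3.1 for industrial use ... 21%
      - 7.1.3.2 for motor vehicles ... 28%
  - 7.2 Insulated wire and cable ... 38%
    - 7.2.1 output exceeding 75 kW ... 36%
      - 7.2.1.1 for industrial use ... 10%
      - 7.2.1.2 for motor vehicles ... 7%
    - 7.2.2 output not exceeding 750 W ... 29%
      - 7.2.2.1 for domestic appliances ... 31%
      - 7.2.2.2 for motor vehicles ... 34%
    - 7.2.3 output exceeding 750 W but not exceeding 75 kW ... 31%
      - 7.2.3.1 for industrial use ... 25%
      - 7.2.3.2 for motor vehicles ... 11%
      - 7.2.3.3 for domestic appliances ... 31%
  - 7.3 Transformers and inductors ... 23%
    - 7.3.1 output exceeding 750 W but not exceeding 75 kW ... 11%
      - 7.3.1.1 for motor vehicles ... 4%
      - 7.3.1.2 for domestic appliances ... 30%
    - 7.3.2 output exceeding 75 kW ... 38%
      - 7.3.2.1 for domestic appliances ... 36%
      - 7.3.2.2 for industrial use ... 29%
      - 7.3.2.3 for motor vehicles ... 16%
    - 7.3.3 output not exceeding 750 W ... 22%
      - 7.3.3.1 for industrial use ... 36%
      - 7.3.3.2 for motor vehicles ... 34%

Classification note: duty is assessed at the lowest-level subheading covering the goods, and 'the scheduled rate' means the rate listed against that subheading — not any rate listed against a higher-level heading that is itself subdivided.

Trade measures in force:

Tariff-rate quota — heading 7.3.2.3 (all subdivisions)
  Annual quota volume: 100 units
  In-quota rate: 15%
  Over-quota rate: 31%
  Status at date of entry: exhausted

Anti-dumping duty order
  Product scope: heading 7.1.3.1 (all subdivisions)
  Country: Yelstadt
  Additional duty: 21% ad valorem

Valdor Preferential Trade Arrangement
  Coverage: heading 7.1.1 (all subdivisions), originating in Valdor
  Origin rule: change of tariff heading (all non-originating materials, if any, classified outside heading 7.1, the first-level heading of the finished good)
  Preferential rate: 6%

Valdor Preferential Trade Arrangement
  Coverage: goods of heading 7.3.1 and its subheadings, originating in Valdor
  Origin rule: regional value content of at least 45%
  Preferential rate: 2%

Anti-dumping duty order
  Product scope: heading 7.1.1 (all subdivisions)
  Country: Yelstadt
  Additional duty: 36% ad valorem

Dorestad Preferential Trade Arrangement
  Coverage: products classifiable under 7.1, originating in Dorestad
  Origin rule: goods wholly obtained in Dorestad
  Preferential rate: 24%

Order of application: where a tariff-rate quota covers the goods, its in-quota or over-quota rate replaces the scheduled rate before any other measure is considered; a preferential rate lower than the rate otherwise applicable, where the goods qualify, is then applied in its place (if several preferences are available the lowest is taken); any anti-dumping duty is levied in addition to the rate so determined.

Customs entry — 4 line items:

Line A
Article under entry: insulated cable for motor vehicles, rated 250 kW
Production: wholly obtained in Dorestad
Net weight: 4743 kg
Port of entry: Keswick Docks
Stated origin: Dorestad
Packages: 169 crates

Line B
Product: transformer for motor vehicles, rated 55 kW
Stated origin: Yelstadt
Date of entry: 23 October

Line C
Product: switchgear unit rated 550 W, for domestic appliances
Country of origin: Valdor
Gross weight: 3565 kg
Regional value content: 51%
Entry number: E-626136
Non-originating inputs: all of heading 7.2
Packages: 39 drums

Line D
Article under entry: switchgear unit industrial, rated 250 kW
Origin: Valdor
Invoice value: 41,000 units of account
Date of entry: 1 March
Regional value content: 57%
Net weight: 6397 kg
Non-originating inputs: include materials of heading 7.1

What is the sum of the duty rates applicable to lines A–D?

38%

Line A: insulated cable → 7.2; rated 250 kW → 7.2.1; for motor vehicles → 7.2.1.2. Scheduled 7%. Dorestad agreement on 7.1: 7.2.1.2 not covered. → 7%.
Line B: transformer → 7.3; rated 55 kW → 7.3.1; for motor vehicles → 7.3.1.1. Scheduled 4%. No special measure applies. → 4%.
Line C: switchgear unit → 7.1; rated 550 W → 7.1.1; for domestic appliances → 7.1.1.3. Scheduled 30%. Valdor agreement on 7.1.1: CTH met → 6% available; Valdor agreement on 7.3.1: 7.1.1.3 not covered; preferential 6%. → 6%.
Line D: switchgear unit → 7.1; rated 250 kW → 7.1.3; industrial → 7.1.3.1. Scheduled 21%. Valdor agreement on 7.1.1: 7.1.3.1 not covered; Valdor agreement on 7.3.1: 7.1.3.1 not covered. → 21%.
Sum: 7% + 4% + 6% + 21% = 38%.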